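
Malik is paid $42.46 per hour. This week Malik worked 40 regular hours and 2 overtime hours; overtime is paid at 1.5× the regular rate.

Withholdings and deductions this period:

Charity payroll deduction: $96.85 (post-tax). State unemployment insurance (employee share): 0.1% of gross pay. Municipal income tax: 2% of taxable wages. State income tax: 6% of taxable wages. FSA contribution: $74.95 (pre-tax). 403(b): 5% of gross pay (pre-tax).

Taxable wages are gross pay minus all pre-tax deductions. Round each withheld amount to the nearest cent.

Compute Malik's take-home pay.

$1,428.10

Regular pay: 40 × $42.46 = $1,698.40
Overtime pay: 2 × $42.46 × 1.5 = $127.38
Gross pay = $1,698.40 + $127.38 = $1,825.78
403(b): $1,825.78 × 0.05 = $91.29
FSA contribution: $74.95
Pre-tax total = $91.29 + $74.95 = $166.24
Taxable wages = $1,825.78 − $166.24 = $1,659.54
Municipal income tax: $1,659.54 × 0.02 = $33.19
State income tax: $1,659.54 × 0.06 = $99.57
State unemployment insurance (employee share): $1,825.78 × 0.001 = $1.83
Charity payroll deduction: $96.85
Total deductions = $91.29 + $74.95 + $33.19 + $99.57 + $1.83 + $96.85 = $397.68
Net pay = $1,825.78 − $397.68 = $1,428.10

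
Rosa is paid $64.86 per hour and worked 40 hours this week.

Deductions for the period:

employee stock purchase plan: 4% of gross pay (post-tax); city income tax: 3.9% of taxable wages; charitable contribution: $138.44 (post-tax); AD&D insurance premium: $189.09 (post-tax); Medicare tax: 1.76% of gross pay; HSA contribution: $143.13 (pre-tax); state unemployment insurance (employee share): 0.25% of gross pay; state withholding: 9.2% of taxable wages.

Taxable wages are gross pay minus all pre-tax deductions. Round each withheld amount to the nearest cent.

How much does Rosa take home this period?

Gross pay: 40 × $64.86 = $2594.40
HSA contribution: $143.13
Taxable wages = $2594.40 − $143.13 = $2451.27
City income tax: $2451.27 × 0.039 = $95.60
State withholding: $2451.27 × 0.092 = $225.52
State unemployment insurance (employee share): $2594.40 × 0.0025 = $6.49
Medicare tax: $2594.40 × 0.0176 = $45.66
AD&D insurance premium: $189.09
Employee stock purchase plan: $2594.40 × 0.04 = $103.78
Charitable contribution: $138.44
Total deductions = $143.13 + $95.60 + $225.52 + $6.49 + $45.66 + $189.09 + $103.78 + $138.44 = $947.71
Net pay = $2594.40 − $947.71 = $1646.69

$1646.69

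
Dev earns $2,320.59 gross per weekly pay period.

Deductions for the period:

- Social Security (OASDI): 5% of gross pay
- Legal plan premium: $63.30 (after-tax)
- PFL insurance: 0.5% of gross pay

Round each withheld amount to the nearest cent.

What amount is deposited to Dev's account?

$2,129.66

Social Security (OASDI): $2,320.59 × 0.05 = $116.03
PFL insurance: $2,320.59 × 0.005 = $11.60
Legal plan premium: $63.30
Total deductions = $116.03 + $11.60 + $63.30 = $190.93
Net pay = $2,320.59 − $190.93 = $2,129.66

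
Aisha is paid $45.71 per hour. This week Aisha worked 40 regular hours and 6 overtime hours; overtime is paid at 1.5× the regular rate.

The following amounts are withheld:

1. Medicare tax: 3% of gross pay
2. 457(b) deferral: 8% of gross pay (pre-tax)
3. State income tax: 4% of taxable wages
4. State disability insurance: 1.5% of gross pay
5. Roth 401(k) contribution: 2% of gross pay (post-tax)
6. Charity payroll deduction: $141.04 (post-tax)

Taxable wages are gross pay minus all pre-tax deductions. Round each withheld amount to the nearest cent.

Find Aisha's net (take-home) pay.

Regular pay: 40 × $45.71 = $1,828.40
Overtime pay: 6 × $45.71 × 1.5 = $411.39
Gross pay = $1,828.40 + $411.39 = $2,239.79
457(b) deferral: $2,239.79 × 0.08 = $179.18
Taxable wages = $2,239.79 − $179.18 = $2,060.61
State income tax: $2,060.61 × 0.04 = $82.42
Medicare tax: $2,239.79 × 0.03 = $67.19
State disability insurance: $2,239.79 × 0.015 = $33.60
Roth 401(k) contribution: $2,239.79 × 0.02 = $44.80
Charity payroll deduction: $141.04
Total deductions = $179.18 + $82.42 + $67.19 + $33.60 + $44.80 + $141.04 = $548.23
Net pay = $2,239.79 − $548.23 = $1,691.56

$1,691.56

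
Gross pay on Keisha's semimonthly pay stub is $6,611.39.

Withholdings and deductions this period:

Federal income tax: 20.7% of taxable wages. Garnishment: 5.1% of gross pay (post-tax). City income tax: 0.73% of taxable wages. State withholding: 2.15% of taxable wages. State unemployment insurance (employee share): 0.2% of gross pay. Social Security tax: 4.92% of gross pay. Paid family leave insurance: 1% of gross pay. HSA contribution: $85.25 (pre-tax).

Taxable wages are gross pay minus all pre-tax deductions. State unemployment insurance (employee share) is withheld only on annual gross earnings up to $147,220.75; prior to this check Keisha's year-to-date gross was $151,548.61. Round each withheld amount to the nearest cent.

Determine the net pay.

$4,258.71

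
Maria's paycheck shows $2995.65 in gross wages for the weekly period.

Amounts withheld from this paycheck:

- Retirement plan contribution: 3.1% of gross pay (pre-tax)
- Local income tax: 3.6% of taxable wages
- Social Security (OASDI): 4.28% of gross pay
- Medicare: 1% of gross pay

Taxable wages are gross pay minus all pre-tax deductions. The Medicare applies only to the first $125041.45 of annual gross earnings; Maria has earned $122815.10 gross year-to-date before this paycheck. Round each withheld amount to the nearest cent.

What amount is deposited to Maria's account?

Retirement plan contribution: $2995.65 × 0.031 = $92.87
Taxable wages = $2995.65 − $92.87 = $2902.78
Local income tax: $2902.78 × 0.036 = $104.50
Social Security (OASDI): $2995.65 × 0.0428 = $128.21
Medicare: only $125041.45 − $122815.10 = $2226.35 of this check is subject → $2226.35 × 0.01 = $22.26
Total deductions = $92.87 + $104.50 + $128.21 + $22.26 = $347.84
Net pay = $2995.65 − $347.84 = $2647.81

$2647.81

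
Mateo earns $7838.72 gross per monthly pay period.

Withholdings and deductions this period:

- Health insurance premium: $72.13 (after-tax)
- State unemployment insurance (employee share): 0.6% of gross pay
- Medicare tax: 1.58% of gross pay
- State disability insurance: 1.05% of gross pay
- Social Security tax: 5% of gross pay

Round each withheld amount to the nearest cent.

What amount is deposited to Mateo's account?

Medicare tax: $7838.72 × 0.0158 = $123.85
State unemployment insurance (employee share): $7838.72 × 0.006 = $47.03
State disability insurance: $7838.72 × 0.0105 = $82.31
Social Security tax: $7838.72 × 0.05 = $391.94
Health insurance premium: $72.13
Total deductions = $123.85 + $47.03 + $82.31 + $391.94 + $72.13 = $717.26
Net pay = $7838.72 − $717.26 = $7121.46

$7121.46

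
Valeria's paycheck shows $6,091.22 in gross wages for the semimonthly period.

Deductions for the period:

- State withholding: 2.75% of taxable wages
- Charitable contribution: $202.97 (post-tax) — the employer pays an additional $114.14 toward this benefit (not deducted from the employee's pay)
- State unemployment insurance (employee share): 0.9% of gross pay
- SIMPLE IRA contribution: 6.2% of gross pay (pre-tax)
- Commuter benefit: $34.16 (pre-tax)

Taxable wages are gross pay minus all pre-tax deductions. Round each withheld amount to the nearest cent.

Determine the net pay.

SIMPLE IRA contribution: $6,091.22 × 0.062 = $377.66
Commuter benefit: $34.16
Pre-tax total = $377.66 + $34.16 = $411.82
Taxable wages = $6,091.22 − $411.82 = $5,679.40
State withholding: $5,679.40 × 0.0275 = $156.18
State unemployment insurance (employee share): $6,091.22 × 0.009 = $54.82
Charitable contribution: $202.97
(Employer's $114.14 toward charitable contribution is not withheld from the employee.)
Total deductions = $377.66 + $34.16 + $156.18 + $54.82 + $202.97 = $825.79
Net pay = $6,091.22 − $825.79 = $5,265.43

$5,265.43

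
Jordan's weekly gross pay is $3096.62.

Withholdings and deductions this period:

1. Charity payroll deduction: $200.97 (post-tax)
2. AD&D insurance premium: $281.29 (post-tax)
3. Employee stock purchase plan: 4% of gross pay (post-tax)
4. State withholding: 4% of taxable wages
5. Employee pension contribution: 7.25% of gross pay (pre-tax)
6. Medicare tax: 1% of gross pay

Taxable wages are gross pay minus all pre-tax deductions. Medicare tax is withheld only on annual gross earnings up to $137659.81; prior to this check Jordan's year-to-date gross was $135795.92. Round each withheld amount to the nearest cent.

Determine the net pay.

Employee pension contribution: $3096.62 × 0.0725 = $224.50
Taxable wages = $3096.62 − $224.50 = $2872.12
State withholding: $2872.12 × 0.04 = $114.88
Medicare tax: only $137659.81 − $135795.92 = $1863.89 of this check is subject → $1863.89 × 0.01 = $18.64
AD&D insurance premium: $281.29
Employee stock purchase plan: $3096.62 × 0.04 = $123.86
Charity payroll deduction: $200.97
Total deductions = $224.50 + $114.88 + $18.64 + $281.29 + $123.86 + $200.97 = $964.14
Net pay = $3096.62 − $964.14 = $2132.48

$2132.48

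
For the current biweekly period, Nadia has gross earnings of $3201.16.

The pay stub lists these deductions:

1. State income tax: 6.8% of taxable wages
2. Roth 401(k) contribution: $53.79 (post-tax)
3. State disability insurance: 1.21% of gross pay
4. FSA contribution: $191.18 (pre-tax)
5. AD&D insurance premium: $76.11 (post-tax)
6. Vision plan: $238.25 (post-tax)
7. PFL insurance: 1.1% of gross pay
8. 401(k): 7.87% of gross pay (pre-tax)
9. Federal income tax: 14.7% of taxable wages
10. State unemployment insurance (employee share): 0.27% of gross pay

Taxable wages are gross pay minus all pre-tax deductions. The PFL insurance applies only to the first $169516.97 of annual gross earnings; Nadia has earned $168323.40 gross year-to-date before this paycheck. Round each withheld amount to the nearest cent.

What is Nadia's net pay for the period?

$1736.42

FSA contribution: $191.18
401(k): $3201.16 × 0.0787 = $251.93
Pre-tax total = $191.18 + $251.93 = $443.11
Taxable wages = $3201.16 − $443.11 = $2758.05
State income tax: $2758.05 × 0.068 = $187.55
Federal income tax: $2758.05 × 0.147 = $405.43
PFL insurance: only $169516.97 − $168323.40 = $1193.57 of this check is subject → $1193.57 × 0.011 = $13.13
State unemployment insurance (employee share): $3201.16 × 0.0027 = $8.64
State disability insurance: $3201.16 × 0.0121 = $38.73
Vision plan: $238.25
AD&D insurance premium: $76.11
Roth 401(k) contribution: $53.79
Total deductions = $191.18 + $251.93 + $187.55 + $405.43 + $13.13 + $8.64 + $38.73 + $238.25 + $76.11 + $53.79 = $1464.74
Net pay = $3201.16 − $1464.74 = $1736.42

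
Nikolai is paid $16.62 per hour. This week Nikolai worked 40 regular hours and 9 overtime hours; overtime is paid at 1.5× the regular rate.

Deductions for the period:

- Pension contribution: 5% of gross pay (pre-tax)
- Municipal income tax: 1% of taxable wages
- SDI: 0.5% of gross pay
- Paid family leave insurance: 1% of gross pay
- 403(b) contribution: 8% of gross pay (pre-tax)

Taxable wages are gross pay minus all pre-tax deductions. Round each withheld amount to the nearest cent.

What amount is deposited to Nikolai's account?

Regular pay: 40 × $16.62 = $664.80
Overtime pay: 9 × $16.62 × 1.5 = $224.37
Gross pay = $664.80 + $224.37 = $889.17
403(b) contribution: $889.17 × 0.08 = $71.13
Pension contribution: $889.17 × 0.05 = $44.46
Pre-tax total = $71.13 + $44.46 = $115.59
Taxable wages = $889.17 − $115.59 = $773.58
Municipal income tax: $773.58 × 0.01 = $7.74
Paid family leave insurance: $889.17 × 0.01 = $8.89
SDI: $889.17 × 0.005 = $4.45
Total deductions = $71.13 + $44.46 + $7.74 + $8.89 + $4.45 = $136.67
Net pay = $889.17 − $136.67 = $752.50

$752.50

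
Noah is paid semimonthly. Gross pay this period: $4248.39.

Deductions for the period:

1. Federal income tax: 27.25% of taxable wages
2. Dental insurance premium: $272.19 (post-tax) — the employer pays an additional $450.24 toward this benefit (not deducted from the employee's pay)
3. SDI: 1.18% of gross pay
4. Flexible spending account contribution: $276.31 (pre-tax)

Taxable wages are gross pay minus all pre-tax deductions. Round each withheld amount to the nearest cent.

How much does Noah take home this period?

$2567.37

Flexible spending account contribution: $276.31
Taxable wages = $4248.39 − $276.31 = $3972.08
Federal income tax: $3972.08 × 0.2725 = $1082.39
SDI: $4248.39 × 0.0118 = $50.13
Dental insurance premium: $272.19
(Employer's $450.24 toward dental insurance premium is not withheld from the employee.)
Total deductions = $276.31 + $1082.39 + $50.13 + $272.19 = $1681.02
Net pay = $4248.39 − $1681.02 = $2567.37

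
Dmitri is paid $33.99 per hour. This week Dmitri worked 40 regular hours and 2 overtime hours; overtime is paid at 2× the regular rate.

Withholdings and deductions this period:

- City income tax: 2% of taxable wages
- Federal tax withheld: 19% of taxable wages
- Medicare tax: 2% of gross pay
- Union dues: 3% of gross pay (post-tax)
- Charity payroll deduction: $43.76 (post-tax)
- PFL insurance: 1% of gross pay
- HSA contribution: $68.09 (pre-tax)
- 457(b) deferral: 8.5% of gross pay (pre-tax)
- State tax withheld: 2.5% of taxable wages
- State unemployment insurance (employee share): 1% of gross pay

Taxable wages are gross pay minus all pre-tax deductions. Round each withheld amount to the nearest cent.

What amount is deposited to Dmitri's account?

Regular pay: 40 × $33.99 = $1,359.60
Overtime pay: 2 × $33.99 × 2 = $135.96
Gross pay = $1,359.60 + $135.96 = $1,495.56
457(b) deferral: $1,495.56 × 0.085 = $127.12
HSA contribution: $68.09
Pre-tax total = $127.12 + $68.09 = $195.21
Taxable wages = $1,495.56 − $195.21 = $1,300.35
Federal tax withheld: $1,300.35 × 0.19 = $247.07
City income tax: $1,300.35 × 0.02 = $26.01
State tax withheld: $1,300.35 × 0.025 = $32.51
State unemployment insurance (employee share): $1,495.56 × 0.01 = $14.96
Medicare tax: $1,495.56 × 0.02 = $29.91
PFL insurance: $1,495.56 × 0.01 = $14.96
Union dues: $1,495.56 × 0.03 = $44.87
Charity payroll deduction: $43.76
Total deductions = $127.12 + $68.09 + $247.07 + $26.01 + $32.51 + $14.96 + $29.91 + $14.96 + $44.87 + $43.76 = $649.26
Net pay = $1,495.56 − $649.26 = $846.30

$846.30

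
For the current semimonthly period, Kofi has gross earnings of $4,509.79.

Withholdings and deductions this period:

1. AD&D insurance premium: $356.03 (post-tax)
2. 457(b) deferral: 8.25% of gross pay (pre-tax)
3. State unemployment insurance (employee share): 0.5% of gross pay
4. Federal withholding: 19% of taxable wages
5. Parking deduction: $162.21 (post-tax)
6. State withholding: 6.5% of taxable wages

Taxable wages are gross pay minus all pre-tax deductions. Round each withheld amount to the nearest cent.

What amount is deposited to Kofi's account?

$2,541.82

457(b) deferral: $4,509.79 × 0.0825 = $372.06
Taxable wages = $4,509.79 − $372.06 = $4,137.73
Federal withholding: $4,137.73 × 0.19 = $786.17
State withholding: $4,137.73 × 0.065 = $268.95
State unemployment insurance (employee share): $4,509.79 × 0.005 = $22.55
AD&D insurance premium: $356.03
Parking deduction: $162.21
Total deductions = $372.06 + $786.17 + $268.95 + $22.55 + $356.03 + $162.21 = $1,967.97
Net pay = $4,509.79 − $1,967.97 = $2,541.82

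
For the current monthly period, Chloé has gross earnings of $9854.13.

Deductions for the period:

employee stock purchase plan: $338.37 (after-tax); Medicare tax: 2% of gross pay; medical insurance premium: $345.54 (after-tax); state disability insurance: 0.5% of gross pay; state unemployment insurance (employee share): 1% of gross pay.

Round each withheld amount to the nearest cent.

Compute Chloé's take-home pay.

Medicare tax: $9854.13 × 0.02 = $197.08
State disability insurance: $9854.13 × 0.005 = $49.27
State unemployment insurance (employee share): $9854.13 × 0.01 = $98.54
Medical insurance premium: $345.54
Employee stock purchase plan: $338.37
Total deductions = $197.08 + $49.27 + $98.54 + $345.54 + $338.37 = $1028.80
Net pay = $9854.13 − $1028.80 = $8825.33

$8825.33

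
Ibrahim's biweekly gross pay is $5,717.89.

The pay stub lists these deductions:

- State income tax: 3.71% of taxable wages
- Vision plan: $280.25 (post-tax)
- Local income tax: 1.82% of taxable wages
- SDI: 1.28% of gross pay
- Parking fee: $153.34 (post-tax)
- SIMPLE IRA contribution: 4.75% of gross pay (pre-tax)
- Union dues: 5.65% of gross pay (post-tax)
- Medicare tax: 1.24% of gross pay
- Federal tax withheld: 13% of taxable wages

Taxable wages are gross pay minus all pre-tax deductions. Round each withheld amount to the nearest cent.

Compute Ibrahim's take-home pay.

$3,536.35

SIMPLE IRA contribution: $5,717.89 × 0.0475 = $271.60
Taxable wages = $5,717.89 − $271.60 = $5,446.29
State income tax: $5,446.29 × 0.0371 = $202.06
Local income tax: $5,446.29 × 0.0182 = $99.12
Federal tax withheld: $5,446.29 × 0.13 = $708.02
SDI: $5,717.89 × 0.0128 = $73.19
Medicare tax: $5,717.89 × 0.0124 = $70.90
Parking fee: $153.34
Union dues: $5,717.89 × 0.0565 = $323.06
Vision plan: $280.25
Total deductions = $271.60 + $202.06 + $99.12 + $708.02 + $73.19 + $70.90 + $153.34 + $323.06 + $280.25 = $2,181.54
Net pay = $5,717.89 − $2,181.54 = $3,536.35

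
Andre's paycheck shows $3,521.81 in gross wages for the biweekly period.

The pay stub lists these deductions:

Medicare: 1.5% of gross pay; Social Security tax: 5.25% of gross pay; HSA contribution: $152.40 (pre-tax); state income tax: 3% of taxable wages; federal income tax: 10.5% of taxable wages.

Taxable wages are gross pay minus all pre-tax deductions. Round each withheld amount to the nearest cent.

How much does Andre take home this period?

HSA contribution: $152.40
Taxable wages = $3,521.81 − $152.40 = $3,369.41
State income tax: $3,369.41 × 0.03 = $101.08
Federal income tax: $3,369.41 × 0.105 = $353.79
Social Security tax: $3,521.81 × 0.0525 = $184.90
Medicare: $3,521.81 × 0.015 = $52.83
Total deductions = $152.40 + $101.08 + $353.79 + $184.90 + $52.83 = $845.00
Net pay = $3,521.81 − $845.00 = $2,676.81

$2,676.81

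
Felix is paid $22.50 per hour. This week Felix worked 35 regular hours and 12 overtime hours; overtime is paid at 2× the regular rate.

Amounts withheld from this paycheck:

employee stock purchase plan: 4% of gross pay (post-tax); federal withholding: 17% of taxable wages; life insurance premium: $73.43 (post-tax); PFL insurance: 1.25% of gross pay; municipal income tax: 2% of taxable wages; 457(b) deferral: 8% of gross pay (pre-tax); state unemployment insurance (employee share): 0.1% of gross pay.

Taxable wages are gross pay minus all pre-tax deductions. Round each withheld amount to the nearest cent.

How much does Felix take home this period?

Regular pay: 35 × $22.50 = $787.50
Overtime pay: 12 × $22.50 × 2 = $540.00
Gross pay = $787.50 + $540.00 = $1,327.50
457(b) deferral: $1,327.50 × 0.08 = $106.20
Taxable wages = $1,327.50 − $106.20 = $1,221.30
Federal withholding: $1,221.30 × 0.17 = $207.62
Municipal income tax: $1,221.30 × 0.02 = $24.43
PFL insurance: $1,327.50 × 0.0125 = $16.59
State unemployment insurance (employee share): $1,327.50 × 0.001 = $1.33
Life insurance premium: $73.43
Employee stock purchase plan: $1,327.50 × 0.04 = $53.10
Total deductions = $106.20 + $207.62 + $24.43 + $16.59 + $1.33 + $73.43 + $53.10 = $482.70
Net pay = $1,327.50 − $482.70 = $844.80

$844.80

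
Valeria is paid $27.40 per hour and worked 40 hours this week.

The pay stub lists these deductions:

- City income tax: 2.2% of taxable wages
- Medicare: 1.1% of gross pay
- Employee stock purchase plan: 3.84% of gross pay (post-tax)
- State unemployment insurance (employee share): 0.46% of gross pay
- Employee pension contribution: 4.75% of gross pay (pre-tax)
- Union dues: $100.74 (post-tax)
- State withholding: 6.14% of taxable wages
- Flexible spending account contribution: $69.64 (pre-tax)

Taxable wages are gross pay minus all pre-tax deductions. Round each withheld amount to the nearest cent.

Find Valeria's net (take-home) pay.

$733.12

Gross pay: 40 × $27.40 = $1,096.00
Flexible spending account contribution: $69.64
Employee pension contribution: $1,096.00 × 0.0475 = $52.06
Pre-tax total = $69.64 + $52.06 = $121.70
Taxable wages = $1,096.00 − $121.70 = $974.30
State withholding: $974.30 × 0.0614 = $59.82
City income tax: $974.30 × 0.022 = $21.43
State unemployment insurance (employee share): $1,096.00 × 0.0046 = $5.04
Medicare: $1,096.00 × 0.011 = $12.06
Employee stock purchase plan: $1,096.00 × 0.0384 = $42.09
Union dues: $100.74
Total deductions = $69.64 + $52.06 + $59.82 + $21.43 + $5.04 + $12.06 + $42.09 + $100.74 = $362.88
Net pay = $1,096.00 − $362.88 = $733.12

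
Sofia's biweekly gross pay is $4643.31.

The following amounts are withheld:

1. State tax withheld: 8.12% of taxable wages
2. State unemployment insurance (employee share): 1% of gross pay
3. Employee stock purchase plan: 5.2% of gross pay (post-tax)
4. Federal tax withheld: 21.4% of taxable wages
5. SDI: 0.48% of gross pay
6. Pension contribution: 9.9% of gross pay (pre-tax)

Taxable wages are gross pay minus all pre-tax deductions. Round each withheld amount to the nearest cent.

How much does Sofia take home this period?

$2638.45

Pension contribution: $4643.31 × 0.099 = $459.69
Taxable wages = $4643.31 − $459.69 = $4183.62
State tax withheld: $4183.62 × 0.0812 = $339.71
Federal tax withheld: $4183.62 × 0.214 = $895.29
SDI: $4643.31 × 0.0048 = $22.29
State unemployment insurance (employee share): $4643.31 × 0.01 = $46.43
Employee stock purchase plan: $4643.31 × 0.052 = $241.45
Total deductions = $459.69 + $339.71 + $895.29 + $22.29 + $46.43 + $241.45 = $2004.86
Net pay = $4643.31 − $2004.86 = $2638.45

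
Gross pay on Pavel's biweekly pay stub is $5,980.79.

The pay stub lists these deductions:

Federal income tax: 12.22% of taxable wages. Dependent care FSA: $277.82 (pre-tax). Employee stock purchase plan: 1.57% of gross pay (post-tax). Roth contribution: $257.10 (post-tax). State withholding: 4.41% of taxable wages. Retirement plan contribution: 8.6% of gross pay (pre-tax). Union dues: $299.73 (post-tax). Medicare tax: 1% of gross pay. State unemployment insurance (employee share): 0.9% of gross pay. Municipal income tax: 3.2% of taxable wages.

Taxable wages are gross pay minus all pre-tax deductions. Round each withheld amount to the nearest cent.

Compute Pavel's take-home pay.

$3,395.34

Retirement plan contribution: $5,980.79 × 0.086 = $514.35
Dependent care FSA: $277.82
Pre-tax total = $514.35 + $277.82 = $792.17
Taxable wages = $5,980.79 − $792.17 = $5,188.62
Municipal income tax: $5,188.62 × 0.032 = $166.04
State withholding: $5,188.62 × 0.0441 = $228.82
Federal income tax: $5,188.62 × 0.1222 = $634.05
Medicare tax: $5,980.79 × 0.01 = $59.81
State unemployment insurance (employee share): $5,980.79 × 0.009 = $53.83
Union dues: $299.73
Employee stock purchase plan: $5,980.79 × 0.0157 = $93.90
Roth contribution: $257.10
Total deductions = $514.35 + $277.82 + $166.04 + $228.82 + $634.05 + $59.81 + $53.83 + $299.73 + $93.90 + $257.10 = $2,585.45
Net pay = $5,980.79 − $2,585.45 = $3,395.34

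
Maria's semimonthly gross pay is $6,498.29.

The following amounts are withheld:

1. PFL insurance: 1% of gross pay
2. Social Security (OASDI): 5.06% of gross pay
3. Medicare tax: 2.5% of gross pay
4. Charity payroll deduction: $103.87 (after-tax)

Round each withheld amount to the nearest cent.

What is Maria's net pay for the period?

$5,838.17

Medicare tax: $6,498.29 × 0.025 = $162.46
PFL insurance: $6,498.29 × 0.01 = $64.98
Social Security (OASDI): $6,498.29 × 0.0506 = $328.81
Charity payroll deduction: $103.87
Total deductions = $162.46 + $64.98 + $328.81 + $103.87 = $660.12
Net pay = $6,498.29 − $660.12 = $5,838.17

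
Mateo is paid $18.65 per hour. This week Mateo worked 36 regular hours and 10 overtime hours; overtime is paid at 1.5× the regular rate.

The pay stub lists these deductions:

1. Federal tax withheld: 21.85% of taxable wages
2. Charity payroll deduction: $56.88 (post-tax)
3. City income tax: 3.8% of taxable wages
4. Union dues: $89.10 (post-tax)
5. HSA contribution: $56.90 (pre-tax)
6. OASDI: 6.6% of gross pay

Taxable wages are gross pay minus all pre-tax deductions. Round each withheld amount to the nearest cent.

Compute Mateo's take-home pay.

$456.12

Regular pay: 36 × $18.65 = $671.40
Overtime pay: 10 × $18.65 × 1.5 = $279.75
Gross pay = $671.40 + $279.75 = $951.15
HSA contribution: $56.90
Taxable wages = $951.15 − $56.90 = $894.25
City income tax: $894.25 × 0.038 = $33.98
Federal tax withheld: $894.25 × 0.2185 = $195.39
OASDI: $951.15 × 0.066 = $62.78
Charity payroll deduction: $56.88
Union dues: $89.10
Total deductions = $56.90 + $33.98 + $195.39 + $62.78 + $56.88 + $89.10 = $495.03
Net pay = $951.15 − $495.03 = $456.12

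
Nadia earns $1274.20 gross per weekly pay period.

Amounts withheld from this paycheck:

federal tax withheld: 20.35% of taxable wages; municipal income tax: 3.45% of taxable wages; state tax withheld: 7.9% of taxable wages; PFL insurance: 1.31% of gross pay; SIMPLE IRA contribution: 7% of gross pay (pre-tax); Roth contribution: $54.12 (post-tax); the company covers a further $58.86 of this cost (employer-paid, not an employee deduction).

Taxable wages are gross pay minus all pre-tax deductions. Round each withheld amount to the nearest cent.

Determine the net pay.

SIMPLE IRA contribution: $1274.20 × 0.07 = $89.19
Taxable wages = $1274.20 − $89.19 = $1185.01
State tax withheld: $1185.01 × 0.079 = $93.62
Municipal income tax: $1185.01 × 0.0345 = $40.88
Federal tax withheld: $1185.01 × 0.2035 = $241.15
PFL insurance: $1274.20 × 0.0131 = $16.69
Roth contribution: $54.12
(Employer's $58.86 toward Roth contribution is not withheld from the employee.)
Total deductions = $89.19 + $93.62 + $40.88 + $241.15 + $16.69 + $54.12 = $535.65
Net pay = $1274.20 − $535.65 = $738.55

$738.55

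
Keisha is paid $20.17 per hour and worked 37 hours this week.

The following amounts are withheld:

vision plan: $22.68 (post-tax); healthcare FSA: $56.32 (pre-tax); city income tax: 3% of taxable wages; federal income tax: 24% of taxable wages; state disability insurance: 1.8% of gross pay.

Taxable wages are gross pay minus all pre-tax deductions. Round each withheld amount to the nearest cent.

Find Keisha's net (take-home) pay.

$467.57

Gross pay: 37 × $20.17 = $746.29
Healthcare FSA: $56.32
Taxable wages = $746.29 − $56.32 = $689.97
Federal income tax: $689.97 × 0.24 = $165.59
City income tax: $689.97 × 0.03 = $20.70
State disability insurance: $746.29 × 0.018 = $13.43
Vision plan: $22.68
Total deductions = $56.32 + $165.59 + $20.70 + $13.43 + $22.68 = $278.72
Net pay = $746.29 − $278.72 = $467.57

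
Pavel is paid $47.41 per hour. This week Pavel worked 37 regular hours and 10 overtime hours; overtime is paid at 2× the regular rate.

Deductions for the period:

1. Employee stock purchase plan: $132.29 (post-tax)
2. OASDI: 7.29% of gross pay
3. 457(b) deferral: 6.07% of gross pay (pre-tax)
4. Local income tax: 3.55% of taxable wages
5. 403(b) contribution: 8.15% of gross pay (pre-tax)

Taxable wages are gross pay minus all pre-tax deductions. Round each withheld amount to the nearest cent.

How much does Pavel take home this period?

$1,906.52

Regular pay: 37 × $47.41 = $1,754.17
Overtime pay: 10 × $47.41 × 2 = $948.20
Gross pay = $1,754.17 + $948.20 = $2,702.37
403(b) contribution: $2,702.37 × 0.0815 = $220.24
457(b) deferral: $2,702.37 × 0.0607 = $164.03
Pre-tax total = $220.24 + $164.03 = $384.27
Taxable wages = $2,702.37 − $384.27 = $2,318.10
Local income tax: $2,318.10 × 0.0355 = $82.29
OASDI: $2,702.37 × 0.0729 = $197.00
Employee stock purchase plan: $132.29
Total deductions = $220.24 + $164.03 + $82.29 + $197.00 + $132.29 = $795.85
Net pay = $2,702.37 − $795.85 = $1,906.52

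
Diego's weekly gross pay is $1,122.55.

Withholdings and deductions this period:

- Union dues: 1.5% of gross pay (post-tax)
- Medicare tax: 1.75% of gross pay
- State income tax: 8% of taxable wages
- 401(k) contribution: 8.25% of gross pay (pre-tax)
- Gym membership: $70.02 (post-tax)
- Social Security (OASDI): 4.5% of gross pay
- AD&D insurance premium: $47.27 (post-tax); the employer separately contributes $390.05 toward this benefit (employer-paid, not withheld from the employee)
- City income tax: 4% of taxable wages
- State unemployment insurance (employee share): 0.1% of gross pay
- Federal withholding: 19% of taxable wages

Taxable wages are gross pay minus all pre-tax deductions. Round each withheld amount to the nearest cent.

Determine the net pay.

$505.25

401(k) contribution: $1,122.55 × 0.0825 = $92.61
Taxable wages = $1,122.55 − $92.61 = $1,029.94
City income tax: $1,029.94 × 0.04 = $41.20
State income tax: $1,029.94 × 0.08 = $82.40
Federal withholding: $1,029.94 × 0.19 = $195.69
State unemployment insurance (employee share): $1,122.55 × 0.001 = $1.12
Medicare tax: $1,122.55 × 0.0175 = $19.64
Social Security (OASDI): $1,122.55 × 0.045 = $50.51
Union dues: $1,122.55 × 0.015 = $16.84
Gym membership: $70.02
AD&D insurance premium: $47.27
(Employer's $390.05 toward AD&D insurance premium is not withheld from the employee.)
Total deductions = $92.61 + $41.20 + $82.40 + $195.69 + $1.12 + $19.64 + $50.51 + $16.84 + $70.02 + $47.27 = $617.30
Net pay = $1,122.55 − $617.30 = $505.25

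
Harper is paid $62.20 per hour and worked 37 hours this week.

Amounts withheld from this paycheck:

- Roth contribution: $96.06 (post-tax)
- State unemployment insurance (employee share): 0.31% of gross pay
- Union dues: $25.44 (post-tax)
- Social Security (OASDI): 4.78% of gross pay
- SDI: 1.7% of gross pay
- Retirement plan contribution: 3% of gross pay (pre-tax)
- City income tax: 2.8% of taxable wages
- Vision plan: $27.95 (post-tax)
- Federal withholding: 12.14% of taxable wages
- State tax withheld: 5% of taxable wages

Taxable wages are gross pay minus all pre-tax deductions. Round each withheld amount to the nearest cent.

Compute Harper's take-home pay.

$1,481.51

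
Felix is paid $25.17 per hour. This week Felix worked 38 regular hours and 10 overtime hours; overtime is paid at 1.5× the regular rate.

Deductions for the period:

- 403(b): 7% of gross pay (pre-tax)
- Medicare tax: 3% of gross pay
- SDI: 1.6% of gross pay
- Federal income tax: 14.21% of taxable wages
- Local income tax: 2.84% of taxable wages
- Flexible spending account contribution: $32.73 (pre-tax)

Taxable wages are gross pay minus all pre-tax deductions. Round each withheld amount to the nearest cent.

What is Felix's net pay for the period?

$940.60

Regular pay: 38 × $25.17 = $956.46
Overtime pay: 10 × $25.17 × 1.5 = $377.55
Gross pay = $956.46 + $377.55 = $1,334.01
Flexible spending account contribution: $32.73
403(b): $1,334.01 × 0.07 = $93.38
Pre-tax total = $32.73 + $93.38 = $126.11
Taxable wages = $1,334.01 − $126.11 = $1,207.90
Local income tax: $1,207.90 × 0.0284 = $34.30
Federal income tax: $1,207.90 × 0.1421 = $171.64
Medicare tax: $1,334.01 × 0.03 = $40.02
SDI: $1,334.01 × 0.016 = $21.34
Total deductions = $32.73 + $93.38 + $34.30 + $171.64 + $40.02 + $21.34 = $393.41
Net pay = $1,334.01 − $393.41 = $940.60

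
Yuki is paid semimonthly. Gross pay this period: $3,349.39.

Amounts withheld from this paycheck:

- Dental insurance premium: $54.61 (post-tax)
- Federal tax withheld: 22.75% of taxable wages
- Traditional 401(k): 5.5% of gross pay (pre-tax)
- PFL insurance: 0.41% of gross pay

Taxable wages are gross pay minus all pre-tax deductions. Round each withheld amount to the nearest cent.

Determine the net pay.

$2,376.75

Traditional 401(k): $3,349.39 × 0.055 = $184.22
Taxable wages = $3,349.39 − $184.22 = $3,165.17
Federal tax withheld: $3,165.17 × 0.2275 = $720.08
PFL insurance: $3,349.39 × 0.0041 = $13.73
Dental insurance premium: $54.61
Total deductions = $184.22 + $720.08 + $13.73 + $54.61 = $972.64
Net pay = $3,349.39 − $972.64 = $2,376.75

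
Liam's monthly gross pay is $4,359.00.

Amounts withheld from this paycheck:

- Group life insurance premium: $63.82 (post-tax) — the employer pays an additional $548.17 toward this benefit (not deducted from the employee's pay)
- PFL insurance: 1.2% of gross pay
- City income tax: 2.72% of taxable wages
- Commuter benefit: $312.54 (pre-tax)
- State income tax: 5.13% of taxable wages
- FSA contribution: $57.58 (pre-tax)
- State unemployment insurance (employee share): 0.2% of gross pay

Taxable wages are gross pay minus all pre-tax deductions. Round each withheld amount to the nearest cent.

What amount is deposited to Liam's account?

$3,550.90

Commuter benefit: $312.54
FSA contribution: $57.58
Pre-tax total = $312.54 + $57.58 = $370.12
Taxable wages = $4,359.00 − $370.12 = $3,988.88
State income tax: $3,988.88 × 0.0513 = $204.63
City income tax: $3,988.88 × 0.0272 = $108.50
State unemployment insurance (employee share): $4,359.00 × 0.002 = $8.72
PFL insurance: $4,359.00 × 0.012 = $52.31
Group life insurance premium: $63.82
(Employer's $548.17 toward group life insurance premium is not withheld from the employee.)
Total deductions = $312.54 + $57.58 + $204.63 + $108.50 + $8.72 + $52.31 + $63.82 = $808.10
Net pay = $4,359.00 − $808.10 = $3,550.90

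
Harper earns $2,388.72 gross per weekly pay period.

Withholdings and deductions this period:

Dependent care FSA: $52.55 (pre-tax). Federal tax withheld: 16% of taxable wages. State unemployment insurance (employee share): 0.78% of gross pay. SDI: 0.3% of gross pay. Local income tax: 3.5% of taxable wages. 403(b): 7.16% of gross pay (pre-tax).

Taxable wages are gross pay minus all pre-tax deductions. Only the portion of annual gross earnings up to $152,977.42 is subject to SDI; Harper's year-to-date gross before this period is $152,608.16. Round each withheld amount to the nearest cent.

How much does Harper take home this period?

$1,723.20

Dependent care FSA: $52.55
403(b): $2,388.72 × 0.0716 = $171.03
Pre-tax total = $52.55 + $171.03 = $223.58
Taxable wages = $2,388.72 − $223.58 = $2,165.14
Local income tax: $2,165.14 × 0.035 = $75.78
Federal tax withheld: $2,165.14 × 0.16 = $346.42
SDI: only $152,977.42 − $152,608.16 = $369.26 of this check is subject → $369.26 × 0.003 = $1.11
State unemployment insurance (employee share): $2,388.72 × 0.0078 = $18.63
Total deductions = $52.55 + $171.03 + $75.78 + $346.42 + $1.11 + $18.63 = $665.52
Net pay = $2,388.72 − $665.52 = $1,723.20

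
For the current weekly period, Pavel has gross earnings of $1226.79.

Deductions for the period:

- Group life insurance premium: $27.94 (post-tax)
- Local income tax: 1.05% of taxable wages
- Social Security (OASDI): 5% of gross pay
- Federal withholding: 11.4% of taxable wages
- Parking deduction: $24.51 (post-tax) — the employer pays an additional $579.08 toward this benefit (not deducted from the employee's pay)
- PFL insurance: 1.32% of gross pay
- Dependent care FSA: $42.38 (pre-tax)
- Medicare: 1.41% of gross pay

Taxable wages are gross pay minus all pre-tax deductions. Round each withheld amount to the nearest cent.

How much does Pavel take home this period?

$889.67

Dependent care FSA: $42.38
Taxable wages = $1226.79 − $42.38 = $1184.41
Local income tax: $1184.41 × 0.0105 = $12.44
Federal withholding: $1184.41 × 0.114 = $135.02
Medicare: $1226.79 × 0.0141 = $17.30
PFL insurance: $1226.79 × 0.0132 = $16.19
Social Security (OASDI): $1226.79 × 0.05 = $61.34
Group life insurance premium: $27.94
Parking deduction: $24.51
(Employer's $579.08 toward parking deduction is not withheld from the employee.)
Total deductions = $42.38 + $12.44 + $135.02 + $17.30 + $16.19 + $61.34 + $27.94 + $24.51 = $337.12
Net pay = $1226.79 − $337.12 = $889.67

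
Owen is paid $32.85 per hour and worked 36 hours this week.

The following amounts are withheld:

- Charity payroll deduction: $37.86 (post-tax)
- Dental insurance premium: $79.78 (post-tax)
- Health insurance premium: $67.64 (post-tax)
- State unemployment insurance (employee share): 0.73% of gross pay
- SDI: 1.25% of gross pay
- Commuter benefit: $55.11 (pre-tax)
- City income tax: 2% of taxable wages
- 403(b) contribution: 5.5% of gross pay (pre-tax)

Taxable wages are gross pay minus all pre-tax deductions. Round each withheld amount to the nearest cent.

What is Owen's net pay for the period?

$832.51

Gross pay: 36 × $32.85 = $1,182.60
Commuter benefit: $55.11
403(b) contribution: $1,182.60 × 0.055 = $65.04
Pre-tax total = $55.11 + $65.04 = $120.15
Taxable wages = $1,182.60 − $120.15 = $1,062.45
City income tax: $1,062.45 × 0.02 = $21.25
SDI: $1,182.60 × 0.0125 = $14.78
State unemployment insurance (employee share): $1,182.60 × 0.0073 = $8.63
Charity payroll deduction: $37.86
Health insurance premium: $67.64
Dental insurance premium: $79.78
Total deductions = $55.11 + $65.04 + $21.25 + $14.78 + $8.63 + $37.86 + $67.64 + $79.78 = $350.09
Net pay = $1,182.60 − $350.09 = $832.51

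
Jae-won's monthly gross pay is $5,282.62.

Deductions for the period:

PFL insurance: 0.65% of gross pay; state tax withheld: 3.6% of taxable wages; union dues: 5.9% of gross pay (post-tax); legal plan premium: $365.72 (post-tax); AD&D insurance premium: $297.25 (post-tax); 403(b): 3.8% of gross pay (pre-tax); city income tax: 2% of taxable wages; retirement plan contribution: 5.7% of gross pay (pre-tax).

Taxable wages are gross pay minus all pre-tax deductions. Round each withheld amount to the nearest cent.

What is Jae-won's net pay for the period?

403(b): $5,282.62 × 0.038 = $200.74
Retirement plan contribution: $5,282.62 × 0.057 = $301.11
Pre-tax total = $200.74 + $301.11 = $501.85
Taxable wages = $5,282.62 − $501.85 = $4,780.77
State tax withheld: $4,780.77 × 0.036 = $172.11
City income tax: $4,780.77 × 0.02 = $95.62
PFL insurance: $5,282.62 × 0.0065 = $34.34
Legal plan premium: $365.72
Union dues: $5,282.62 × 0.059 = $311.67
AD&D insurance premium: $297.25
Total deductions = $200.74 + $301.11 + $172.11 + $95.62 + $34.34 + $365.72 + $311.67 + $297.25 = $1,778.56
Net pay = $5,282.62 − $1,778.56 = $3,504.06

$3,504.06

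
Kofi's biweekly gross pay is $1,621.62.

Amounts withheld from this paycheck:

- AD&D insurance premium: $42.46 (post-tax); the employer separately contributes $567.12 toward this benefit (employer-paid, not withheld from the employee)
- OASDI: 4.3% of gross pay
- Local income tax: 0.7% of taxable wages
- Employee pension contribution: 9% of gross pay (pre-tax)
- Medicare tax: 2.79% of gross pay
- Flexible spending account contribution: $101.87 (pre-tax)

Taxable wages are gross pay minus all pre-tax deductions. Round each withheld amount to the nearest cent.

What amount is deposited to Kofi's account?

$1,206.75

Employee pension contribution: $1,621.62 × 0.09 = $145.95
Flexible spending account contribution: $101.87
Pre-tax total = $145.95 + $101.87 = $247.82
Taxable wages = $1,621.62 − $247.82 = $1,373.80
Local income tax: $1,373.80 × 0.007 = $9.62
OASDI: $1,621.62 × 0.043 = $69.73
Medicare tax: $1,621.62 × 0.0279 = $45.24
AD&D insurance premium: $42.46
(Employer's $567.12 toward AD&D insurance premium is not withheld from the employee.)
Total deductions = $145.95 + $101.87 + $9.62 + $69.73 + $45.24 + $42.46 = $414.87
Net pay = $1,621.62 − $414.87 = $1,206.75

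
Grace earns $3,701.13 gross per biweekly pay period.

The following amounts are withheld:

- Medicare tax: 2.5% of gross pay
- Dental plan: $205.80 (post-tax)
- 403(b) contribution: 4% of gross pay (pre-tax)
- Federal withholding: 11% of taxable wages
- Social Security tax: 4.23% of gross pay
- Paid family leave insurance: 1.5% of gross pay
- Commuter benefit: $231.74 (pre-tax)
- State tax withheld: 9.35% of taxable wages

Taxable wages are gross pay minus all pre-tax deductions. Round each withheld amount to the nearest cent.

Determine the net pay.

$2,135.03

Commuter benefit: $231.74
403(b) contribution: $3,701.13 × 0.04 = $148.05
Pre-tax total = $231.74 + $148.05 = $379.79
Taxable wages = $3,701.13 − $379.79 = $3,321.34
State tax withheld: $3,321.34 × 0.0935 = $310.55
Federal withholding: $3,321.34 × 0.11 = $365.35
Social Security tax: $3,701.13 × 0.0423 = $156.56
Paid family leave insurance: $3,701.13 × 0.015 = $55.52
Medicare tax: $3,701.13 × 0.025 = $92.53
Dental plan: $205.80
Total deductions = $231.74 + $148.05 + $310.55 + $365.35 + $156.56 + $55.52 + $92.53 + $205.80 = $1,566.10
Net pay = $3,701.13 − $1,566.10 = $2,135.03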